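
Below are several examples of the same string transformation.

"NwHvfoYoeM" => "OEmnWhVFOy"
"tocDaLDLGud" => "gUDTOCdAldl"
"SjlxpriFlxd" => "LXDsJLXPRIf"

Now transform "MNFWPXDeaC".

EAcmnfwpxd

Looking at the pairs, the operation is to flip the case of every letter, then move the last 3 characters to the front (rotate right by 3).
Applying both steps to "MNFWPXDeaC": "mnfwpxdEAc", then "EAcmnfwpxd".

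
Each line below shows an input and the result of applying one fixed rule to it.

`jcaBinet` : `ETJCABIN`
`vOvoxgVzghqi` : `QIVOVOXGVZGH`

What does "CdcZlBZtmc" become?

MCCDCZLBZT

In each case the input is transformed by: move the last 2 characters to the front (rotate right by 2), then convert every letter to uppercase.
For "CdcZlBZtmc", step one produces "mcCdcZlBZt"; step two turns that into "MCCDCZLBZT".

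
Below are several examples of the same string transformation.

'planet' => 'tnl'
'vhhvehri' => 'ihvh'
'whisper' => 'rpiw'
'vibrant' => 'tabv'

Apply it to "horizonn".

Looking at the pairs, the operation is to reverse the string, then keep every other character starting from the first (positions 1st, 3rd, 5th, ...).
Starting from "horizonn": after the first operation, "nnoziroh"; after the second, "noio".

noio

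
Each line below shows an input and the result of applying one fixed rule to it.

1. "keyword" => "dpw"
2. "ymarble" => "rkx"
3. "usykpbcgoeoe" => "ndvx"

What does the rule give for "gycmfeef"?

zfx

Each output is the input with this applied: shift every letter 7 places backward in the alphabet (wrapping around), then keep one character in every 3, starting at position 1 (positions 1st, 4th, 7th, ...).
Applying both steps to "gycmfeef": "zrvfyxxy", then "zfx".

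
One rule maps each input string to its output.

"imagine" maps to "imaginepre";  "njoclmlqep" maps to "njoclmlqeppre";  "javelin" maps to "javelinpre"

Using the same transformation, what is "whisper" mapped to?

The rule is to append "pre".
Doing the same to "whisper": "whisperpre".

whisperpre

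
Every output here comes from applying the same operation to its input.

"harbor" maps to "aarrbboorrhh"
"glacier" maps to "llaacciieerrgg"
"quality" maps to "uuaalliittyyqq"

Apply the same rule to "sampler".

aammpplleerrss

What's happening: move the first character to the end, then double every character.
Starting from "sampler": after the first operation, "amplers"; after the second, "aammpplleerrss".
(Check on "harbor": → "arborh" → "aarrbboorrhh" ✓)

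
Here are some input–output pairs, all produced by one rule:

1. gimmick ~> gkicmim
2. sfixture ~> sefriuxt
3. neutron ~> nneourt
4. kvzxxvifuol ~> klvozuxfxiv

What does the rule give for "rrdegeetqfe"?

Looking at the pairs, the operation is to take characters alternately from the front and the back (1st, last, 2nd, 2nd-last, ...).
On "rrdegeetqfe" that produces "rerfdqetgee".

rerfdqetgee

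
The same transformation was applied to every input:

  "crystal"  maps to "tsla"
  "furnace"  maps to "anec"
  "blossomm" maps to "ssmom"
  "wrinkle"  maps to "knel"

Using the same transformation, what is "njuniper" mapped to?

Looking at the pairs, the operation is to delete the first 3 characters, then swap each adjacent pair of characters (1↔2, 3↔4, ...).
"njuniper" → "niper" → "inepr".

inepr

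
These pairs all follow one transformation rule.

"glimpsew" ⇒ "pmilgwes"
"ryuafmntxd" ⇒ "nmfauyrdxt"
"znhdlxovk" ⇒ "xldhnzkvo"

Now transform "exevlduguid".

gudlvexediu

The transformation: move the last 3 characters to the front (rotate right by 3), then reverse the string.
On "exevlduguid" that produces "gudlvexediu".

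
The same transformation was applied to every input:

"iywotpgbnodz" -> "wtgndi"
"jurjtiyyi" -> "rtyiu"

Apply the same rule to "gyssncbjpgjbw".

snbpjwy

Rule — move the first 2 characters to the end (rotate left by 2), then keep every other character starting from the first (positions 1st, 3rd, 5th, ...).
So "gyssncbjpgjbw" becomes "snbpjwy".
(Check on "iywotpgbnodz": → "wotpgbnodziy" → "wtgndi" ✓)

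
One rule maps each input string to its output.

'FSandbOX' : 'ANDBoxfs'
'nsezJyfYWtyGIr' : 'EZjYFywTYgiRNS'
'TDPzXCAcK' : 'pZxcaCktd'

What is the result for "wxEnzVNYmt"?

What's happening: move the first 2 characters to the end (rotate left by 2), then flip the case of every letter.
Working it through for "wxEnzVNYmt": intermediate "EnzVNYmtwx", final "eNZvnyMTWX".
(Check on "FSandbOX": → "andbOXFS" → "ANDBoxfs" ✓)

eNZvnyMTWX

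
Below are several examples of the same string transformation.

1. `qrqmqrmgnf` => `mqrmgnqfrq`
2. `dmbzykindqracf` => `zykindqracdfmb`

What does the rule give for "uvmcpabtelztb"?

The rule is to swap the first and last characters, then move the first 3 characters to the end (rotate left by 3).
Starting from "uvmcpabtelztb": after the first operation, "bvmcpabtelztu"; after the second, "cpabtelztubvm".

cpabtelztubvm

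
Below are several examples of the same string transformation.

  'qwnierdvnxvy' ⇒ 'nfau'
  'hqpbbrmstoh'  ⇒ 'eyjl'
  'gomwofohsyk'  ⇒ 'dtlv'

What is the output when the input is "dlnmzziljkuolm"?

ajfhi

What's happening: shift every letter 3 places backward in the alphabet (wrapping around), then keep one character in every 3, starting at position 1 (positions 1st, 4th, 7th, ...).
Working it through for "dlnmzziljkuolm": intermediate "aikjwwfighrlij", final "ajfhi".
(Check on "hqpbbrmstoh": → "enmyyojpqle" → "eyjl" ✓)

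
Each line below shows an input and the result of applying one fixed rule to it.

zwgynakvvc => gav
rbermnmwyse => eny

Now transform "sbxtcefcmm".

xem

In each case the input is transformed by: keep one character in every 3, starting at position 3 (positions 3rd, 6th, 9th, ...).
Applying that to "sbxtcefcmm" gives "xem".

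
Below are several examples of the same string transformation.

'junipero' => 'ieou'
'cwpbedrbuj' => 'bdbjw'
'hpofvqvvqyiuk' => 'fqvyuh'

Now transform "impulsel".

The rule is to move the first 2 characters to the end (rotate left by 2), then keep every other character starting from the second (positions 2nd, 4th, 6th, ...).
Starting from "impulsel": after the first operation, "pulselim"; after the second, "uslm".

uslm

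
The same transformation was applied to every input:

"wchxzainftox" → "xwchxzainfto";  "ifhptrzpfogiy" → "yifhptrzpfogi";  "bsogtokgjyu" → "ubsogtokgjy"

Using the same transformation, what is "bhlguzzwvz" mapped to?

zbhlguzzwv

Each output is the input with this applied: move the last character to the front.
Doing the same to "bhlguzzwvz": "zbhlguzzwv".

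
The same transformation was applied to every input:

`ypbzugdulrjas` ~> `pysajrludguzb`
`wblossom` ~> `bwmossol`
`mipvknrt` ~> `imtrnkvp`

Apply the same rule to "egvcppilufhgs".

Rule — move the first 2 characters to the end (rotate left by 2), then reverse the string.
Doing the same to "egvcppilufhgs": "gesghfulippcv".

gesghfulippcv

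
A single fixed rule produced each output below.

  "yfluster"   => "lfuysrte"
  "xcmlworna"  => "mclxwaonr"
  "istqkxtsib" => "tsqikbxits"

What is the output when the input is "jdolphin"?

The transformation: move the first 2 characters to the end (rotate left by 2), then take characters alternately from the front and the back (1st, last, 2nd, 2nd-last, ...).
Starting from "jdolphin": after the first operation, "olphinjd"; after the second, "odljpnhi".
(Check on "istqkxtsib": → "tqkxtsibis" → "tsqikbxits" ✓)

odljpnhi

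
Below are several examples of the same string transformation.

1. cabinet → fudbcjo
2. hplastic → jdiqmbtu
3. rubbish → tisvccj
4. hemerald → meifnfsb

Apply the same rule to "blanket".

fucmbol

In each case the input is transformed by: move the last 2 characters to the front (rotate right by 2), then shift every letter 1 place forward in the alphabet (wrapping around).
"blanket" → "etblank" → "fucmbol".
(Check on "rubbish": → "shrubbi" → "tisvccj" ✓)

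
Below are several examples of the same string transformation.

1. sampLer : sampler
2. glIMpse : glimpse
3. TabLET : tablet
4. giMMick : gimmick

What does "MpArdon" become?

mpardon

The rule is to convert every letter to lowercase.
Applying that to "MpArdon" gives "mpardon".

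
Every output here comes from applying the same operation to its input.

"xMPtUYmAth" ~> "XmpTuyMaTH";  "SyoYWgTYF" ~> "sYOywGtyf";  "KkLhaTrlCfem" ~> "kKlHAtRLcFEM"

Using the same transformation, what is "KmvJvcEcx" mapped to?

kMVjVCeCX

Each output is the input with this applied: flip the case of every letter.
For "KmvJvcEcx" the result is "kMVjVCeCX".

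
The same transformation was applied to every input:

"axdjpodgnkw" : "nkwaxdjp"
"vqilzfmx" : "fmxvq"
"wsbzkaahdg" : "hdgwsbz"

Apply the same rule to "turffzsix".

The transformation: move the last 3 characters to the front (rotate right by 3), then delete the last 3 characters.
On "turffzsix": the first step gives "sixturffz", and the second then gives "sixtur".

sixtur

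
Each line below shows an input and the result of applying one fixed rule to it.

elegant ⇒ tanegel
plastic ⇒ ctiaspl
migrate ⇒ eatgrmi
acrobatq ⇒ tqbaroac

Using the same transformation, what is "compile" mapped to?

eilmpco

What's happening: swap each adjacent pair of characters (1↔2, 3↔4, ...), then reverse the string.
"compile" → "ocpmlie" → "eilmpco".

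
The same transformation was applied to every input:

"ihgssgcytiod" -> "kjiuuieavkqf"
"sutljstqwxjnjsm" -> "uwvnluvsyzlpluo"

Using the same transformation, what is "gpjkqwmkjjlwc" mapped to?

The transformation: shift every letter 2 places forward in the alphabet (wrapping around).
Doing the same to "gpjkqwmkjjlwc": "irlmsyomllnye".

irlmsyomllnye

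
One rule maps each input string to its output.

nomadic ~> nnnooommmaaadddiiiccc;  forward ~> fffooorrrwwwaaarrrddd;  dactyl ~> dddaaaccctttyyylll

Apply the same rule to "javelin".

jjjaaavvveeellliiinnn

What's happening: repeat every character 3 times.
Applying that to "javelin" gives "jjjaaavvveeellliiinnn".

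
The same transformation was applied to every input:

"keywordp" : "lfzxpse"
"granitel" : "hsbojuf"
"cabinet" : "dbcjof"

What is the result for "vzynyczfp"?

What's happening: delete the last character, then shift every letter 1 place forward in the alphabet (wrapping around).
Applying both steps to "vzynyczfp": "vzynyczf", then "wazozdag".
(Check on "keywordp": → "keyword" → "lfzxpse" ✓)

wazozdag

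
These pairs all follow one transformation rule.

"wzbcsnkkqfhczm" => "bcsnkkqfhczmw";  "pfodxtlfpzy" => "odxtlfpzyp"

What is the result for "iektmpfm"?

In each case the input is transformed by: move the first character to the end, then delete the first character.
On "iektmpfm": the first step gives "ektmpfmi", and the second then gives "ktmpfmi".

ktmpfmi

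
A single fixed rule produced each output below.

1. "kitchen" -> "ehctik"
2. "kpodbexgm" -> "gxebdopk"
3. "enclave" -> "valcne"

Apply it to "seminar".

Rule — delete the last character, then reverse the string.
For "seminar", step one produces "semina"; step two turns that into "animes".
(Check on "enclave": → "enclav" → "valcne" ✓)

animes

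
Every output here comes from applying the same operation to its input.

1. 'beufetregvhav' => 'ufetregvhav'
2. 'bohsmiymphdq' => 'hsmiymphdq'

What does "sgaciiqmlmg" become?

The pattern: delete the first 2 characters.
So "sgaciiqmlmg" becomes "aciiqmlmg".

aciiqmlmg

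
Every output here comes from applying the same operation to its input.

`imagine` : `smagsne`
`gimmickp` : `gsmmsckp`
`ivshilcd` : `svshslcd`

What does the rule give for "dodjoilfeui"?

The rule is to replace every "i" with "s".
Applying that to "dodjoilfeui" gives "dodjoslfeus".

dodjoslfeus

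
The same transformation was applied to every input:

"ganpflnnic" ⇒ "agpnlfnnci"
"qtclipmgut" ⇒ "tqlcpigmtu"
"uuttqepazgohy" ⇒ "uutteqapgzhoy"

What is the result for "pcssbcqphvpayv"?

The pattern: swap each adjacent pair of characters (1↔2, 3↔4, ...).
Applying that to "pcssbcqphvpayv" gives "cpsscbpqvhapvy".

cpsscbpqvhapvy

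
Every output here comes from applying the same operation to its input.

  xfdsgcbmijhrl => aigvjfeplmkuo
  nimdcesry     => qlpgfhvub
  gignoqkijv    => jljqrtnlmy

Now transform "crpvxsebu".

fusyavhex

The rule is to shift every letter 3 places forward in the alphabet (wrapping around).
So "crpvxsebu" becomes "fusyavhex".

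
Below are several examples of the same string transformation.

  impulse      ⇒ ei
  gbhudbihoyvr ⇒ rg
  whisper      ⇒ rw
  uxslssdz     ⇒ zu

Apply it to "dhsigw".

The rule is to move the first character to the end, then keep only the last 2 characters.
"dhsigw" → "hsigwd" → "wd".

wd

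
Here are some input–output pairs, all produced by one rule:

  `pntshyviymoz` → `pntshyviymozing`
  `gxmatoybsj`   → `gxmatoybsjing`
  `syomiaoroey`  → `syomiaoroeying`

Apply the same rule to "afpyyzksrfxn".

The rule is to append "ing".
"afpyyzksrfxn" → "afpyyzksrfxning".

afpyyzksrfxning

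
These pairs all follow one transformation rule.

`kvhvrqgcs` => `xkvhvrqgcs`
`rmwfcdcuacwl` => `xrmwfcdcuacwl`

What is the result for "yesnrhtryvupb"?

xyesnrhtryvupb

The transformation: prepend "x".
Doing the same to "yesnrhtryvupb": "xyesnrhtryvupb".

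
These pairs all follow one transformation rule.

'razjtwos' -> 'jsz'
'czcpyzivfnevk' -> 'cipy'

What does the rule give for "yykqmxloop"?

lox

Looking at the pairs, the operation is to sort the characters into alphabetical order, then keep one character in every 3, starting at position 2 (positions 2nd, 5th, 8th, ...).
"yykqmxloop" → "klmoopqxyy" → "lox".
(Check on "czcpyzivfnevk": → "ccefiknpvvyzz" → "cipy" ✓)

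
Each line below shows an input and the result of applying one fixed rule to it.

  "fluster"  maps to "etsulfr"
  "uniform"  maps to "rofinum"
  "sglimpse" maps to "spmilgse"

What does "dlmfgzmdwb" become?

wdmzgfmldb

The transformation: move the last character to the front, then reverse the string.
"dlmfgzmdwb" → "wdmzgfmldb".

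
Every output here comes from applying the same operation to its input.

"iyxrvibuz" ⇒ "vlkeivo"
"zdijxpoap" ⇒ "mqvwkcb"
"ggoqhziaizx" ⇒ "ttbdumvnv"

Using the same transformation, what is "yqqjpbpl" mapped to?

lddwco

The pattern: shift every letter 13 places forward in the alphabet (wrapping around) — i.e. ROT13, then delete the last 2 characters.
Starting from "yqqjpbpl": after the first operation, "lddwcocy"; after the second, "lddwco".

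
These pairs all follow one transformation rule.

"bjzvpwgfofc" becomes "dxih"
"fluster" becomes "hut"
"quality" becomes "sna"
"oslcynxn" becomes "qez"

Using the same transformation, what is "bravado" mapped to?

In each case the input is transformed by: keep one character in every 3, starting at position 1 (positions 1st, 4th, 7th, ...), then shift every letter 2 places forward in the alphabet (wrapping around).
"bravado" → "dxq".

dxq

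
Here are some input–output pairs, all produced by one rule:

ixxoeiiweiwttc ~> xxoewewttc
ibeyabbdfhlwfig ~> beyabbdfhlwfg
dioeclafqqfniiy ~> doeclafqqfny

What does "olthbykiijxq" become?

olthbykjxq

In each case the input is transformed by: remove every "i".
For "olthbykiijxq" the result is "olthbykjxq".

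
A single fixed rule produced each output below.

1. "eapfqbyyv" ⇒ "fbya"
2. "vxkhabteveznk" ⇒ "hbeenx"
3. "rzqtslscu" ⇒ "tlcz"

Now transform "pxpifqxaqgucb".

What's happening: keep every other character starting from the second (positions 2nd, 4th, 6th, ...), then move the first character to the end.
Applying that to "pxpifqxaqgucb" gives "iqagcx".

iqagcx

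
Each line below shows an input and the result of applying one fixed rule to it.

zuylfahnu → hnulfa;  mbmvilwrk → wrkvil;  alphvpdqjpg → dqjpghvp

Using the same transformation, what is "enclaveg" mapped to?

The transformation: delete the first 3 characters, then move the first 3 characters to the end (rotate left by 3).
On "enclaveg": the first step gives "laveg", and the second then gives "eglav".

eglav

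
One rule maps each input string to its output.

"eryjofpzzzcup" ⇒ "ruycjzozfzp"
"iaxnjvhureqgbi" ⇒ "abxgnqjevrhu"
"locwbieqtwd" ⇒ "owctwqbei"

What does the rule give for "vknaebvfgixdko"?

Rule — take characters alternately from the front and the back (1st, last, 2nd, 2nd-last, ...), then delete the first 2 characters.
For "vknaebvfgixdko" the result is "kkndaxeibgvf".

kkndaxeibgvf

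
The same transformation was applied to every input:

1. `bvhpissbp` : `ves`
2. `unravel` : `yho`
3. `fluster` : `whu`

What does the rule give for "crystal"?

wdo

Looking at the pairs, the operation is to shift every letter 3 places forward in the alphabet (wrapping around), then keep only the last 3 characters.
"crystal" → "wdo".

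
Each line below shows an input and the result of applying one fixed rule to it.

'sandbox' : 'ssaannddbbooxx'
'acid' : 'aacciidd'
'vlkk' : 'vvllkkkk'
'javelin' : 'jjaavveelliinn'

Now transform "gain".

The rule is to double every character.
Applying that to "gain" gives "ggaaiinn".

ggaaiinn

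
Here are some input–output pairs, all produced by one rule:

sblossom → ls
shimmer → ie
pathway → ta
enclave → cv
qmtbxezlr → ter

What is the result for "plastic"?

The transformation: keep one character in every 3, starting at position 3 (positions 3rd, 6th, 9th, ...).
So "plastic" becomes "ai".

ai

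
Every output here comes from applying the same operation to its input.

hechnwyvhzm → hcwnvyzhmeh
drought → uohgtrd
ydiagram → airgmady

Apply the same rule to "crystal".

Looking at the pairs, the operation is to swap each adjacent pair of characters (1↔2, 3↔4, ...), then move the first 2 characters to the end (rotate left by 2).
For "crystal", step one produces "rcsyatl"; step two turns that into "syatlrc".

syatlrc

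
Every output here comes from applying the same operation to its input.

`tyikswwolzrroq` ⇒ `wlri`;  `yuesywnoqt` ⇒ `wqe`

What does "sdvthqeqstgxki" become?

qsxv

The pattern: keep one character in every 3, starting at position 3 (positions 3rd, 6th, 9th, ...), then move the first character to the end.
Applying both steps to "sdvthqeqstgxki": "vqsx", then "qsxv".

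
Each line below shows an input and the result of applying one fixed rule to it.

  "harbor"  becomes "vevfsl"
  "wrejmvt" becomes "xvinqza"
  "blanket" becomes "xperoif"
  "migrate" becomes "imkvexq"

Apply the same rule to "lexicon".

The rule is to swap the first and last characters, then shift every letter 4 places forward in the alphabet (wrapping around).
Doing the same to "lexicon": "ribmgsp".

ribmgsp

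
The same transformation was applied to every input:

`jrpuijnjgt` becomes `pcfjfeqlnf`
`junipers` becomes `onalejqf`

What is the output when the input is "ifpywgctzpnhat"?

pwdjlvpycsulbe

The transformation: shift every letter 4 places backward in the alphabet (wrapping around), then reverse the string.
Applying both steps to "ifpywgctzpnhat": "ebluscypvljdwp", then "pwdjlvpycsulbe".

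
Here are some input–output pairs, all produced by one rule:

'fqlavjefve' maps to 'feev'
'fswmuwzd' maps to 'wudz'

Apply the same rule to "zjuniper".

pire

Each output is the input with this applied: swap each adjacent pair of characters (1↔2, 3↔4, ...), then keep only the last 4 characters.
"zjuniper" → "jznupire" → "pire".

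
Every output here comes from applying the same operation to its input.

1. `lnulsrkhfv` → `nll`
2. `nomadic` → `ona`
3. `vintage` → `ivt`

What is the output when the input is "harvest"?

Rule — swap each adjacent pair of characters (1↔2, 3↔4, ...), then keep only the first 3 characters.
"harvest" → "ahvrset" → "ahv".

ahv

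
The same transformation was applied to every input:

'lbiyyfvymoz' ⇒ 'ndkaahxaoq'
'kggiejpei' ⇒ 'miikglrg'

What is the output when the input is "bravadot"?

The rule is to shift every letter 2 places forward in the alphabet (wrapping around), then delete the last character.
"bravadot" → "dtcxcfqv" → "dtcxcfq".

dtcxcfq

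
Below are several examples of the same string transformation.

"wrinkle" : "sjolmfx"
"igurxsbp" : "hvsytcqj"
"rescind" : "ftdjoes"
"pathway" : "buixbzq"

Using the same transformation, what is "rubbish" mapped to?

What's happening: move the first character to the end, then shift every letter 1 place forward in the alphabet (wrapping around).
"rubbish" → "ubbishr" → "vccjtis".
(Check on "pathway": → "athwayp" → "buixbzq" ✓)

vccjtis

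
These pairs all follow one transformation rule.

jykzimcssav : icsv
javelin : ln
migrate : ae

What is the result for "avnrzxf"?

The transformation: keep every other character starting from the first (positions 1st, 3rd, 5th, ...), then delete the first 2 characters.
Applying both steps to "avnrzxf": "anzf", then "zf".

zf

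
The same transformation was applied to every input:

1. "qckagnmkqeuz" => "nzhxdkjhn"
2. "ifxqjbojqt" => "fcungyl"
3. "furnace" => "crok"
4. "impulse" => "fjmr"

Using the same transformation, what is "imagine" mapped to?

Looking at the pairs, the operation is to delete the last 3 characters, then shift every letter 3 places backward in the alphabet (wrapping around).
Working it through for "imagine": intermediate "imag", final "fjxd".

fjxd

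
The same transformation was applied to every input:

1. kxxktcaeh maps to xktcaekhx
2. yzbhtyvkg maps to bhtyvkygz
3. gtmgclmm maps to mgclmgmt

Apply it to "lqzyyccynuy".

zyyccynulyq

In each case the input is transformed by: swap the first and last characters, then move the first 2 characters to the end (rotate left by 2).
Applying both steps to "lqzyyccynuy": "yqzyyccynul", then "zyyccynulyq".
(Check on "kxxktcaeh": → "hxxktcaek" → "xktcaekhx" ✓)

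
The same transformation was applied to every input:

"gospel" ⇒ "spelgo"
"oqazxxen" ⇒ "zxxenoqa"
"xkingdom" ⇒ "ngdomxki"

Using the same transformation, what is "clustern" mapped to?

sternclu

Rule — swap the front and back halves of the string, then move the last character to the front.
"clustern" → "ternclus" → "sternclu".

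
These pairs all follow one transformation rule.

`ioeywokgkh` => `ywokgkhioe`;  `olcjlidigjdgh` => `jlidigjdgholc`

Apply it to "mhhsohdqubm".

What's happening: move the first 3 characters to the end (rotate left by 3).
"mhhsohdqubm" → "sohdqubmmhh".

sohdqubmmhh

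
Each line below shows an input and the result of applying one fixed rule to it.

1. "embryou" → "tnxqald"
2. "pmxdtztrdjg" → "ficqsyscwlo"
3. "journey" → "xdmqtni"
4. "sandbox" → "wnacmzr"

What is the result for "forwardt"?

scqzvqne

In each case the input is transformed by: shift every letter 1 place backward in the alphabet (wrapping around), then reverse the string.
Doing the same to "forwardt": "scqzvqne".
(Check on "embryou": → "dlaqxnt" → "tnxqald" ✓)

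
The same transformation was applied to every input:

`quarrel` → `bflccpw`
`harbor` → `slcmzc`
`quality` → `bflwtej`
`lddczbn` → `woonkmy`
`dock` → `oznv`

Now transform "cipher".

The transformation: shift every letter 11 places forward in the alphabet (wrapping around).
Doing the same to "cipher": "ntaspc".

ntaspc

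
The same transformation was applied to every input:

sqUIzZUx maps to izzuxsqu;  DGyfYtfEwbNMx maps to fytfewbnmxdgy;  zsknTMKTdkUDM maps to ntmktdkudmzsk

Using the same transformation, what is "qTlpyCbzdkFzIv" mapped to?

pycbzdkfzivqtl

Each output is the input with this applied: move the first 3 characters to the end (rotate left by 3), then convert every letter to lowercase.
Working it through for "qTlpyCbzdkFzIv": intermediate "pyCbzdkFzIvqTl", final "pycbzdkfzivqtl".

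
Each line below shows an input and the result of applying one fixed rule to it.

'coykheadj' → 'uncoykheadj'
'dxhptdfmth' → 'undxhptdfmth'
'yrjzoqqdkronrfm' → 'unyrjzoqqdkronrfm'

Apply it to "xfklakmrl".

Each output is the input with this applied: prepend "un".
On "xfklakmrl" that produces "unxfklakmrl".

unxfklakmrl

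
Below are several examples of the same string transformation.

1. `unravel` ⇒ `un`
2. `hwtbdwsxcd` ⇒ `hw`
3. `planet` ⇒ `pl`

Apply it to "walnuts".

What's happening: keep only the first 2 characters.
Doing the same to "walnuts": "wa".

wa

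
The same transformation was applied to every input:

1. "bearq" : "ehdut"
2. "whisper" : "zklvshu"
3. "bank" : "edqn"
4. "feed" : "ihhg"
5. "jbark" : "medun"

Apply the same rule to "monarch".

What's happening: shift every letter 3 places forward in the alphabet (wrapping around).
Doing the same to "monarch": "prqdufk".

prqdufk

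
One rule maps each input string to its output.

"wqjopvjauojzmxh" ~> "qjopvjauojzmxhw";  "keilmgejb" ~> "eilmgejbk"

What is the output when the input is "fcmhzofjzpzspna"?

Looking at the pairs, the operation is to move the first character to the end.
"fcmhzofjzpzspna" → "cmhzofjzpzspnaf".

cmhzofjzpzspnaf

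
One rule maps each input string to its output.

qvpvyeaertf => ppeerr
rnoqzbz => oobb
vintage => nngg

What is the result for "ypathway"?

The pattern: keep one character in every 3, starting at position 3 (positions 3rd, 6th, 9th, ...), then double every character.
"ypathway" → "aw" → "aaww".

aaww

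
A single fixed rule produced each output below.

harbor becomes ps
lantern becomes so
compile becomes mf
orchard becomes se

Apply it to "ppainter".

The rule is to shift every letter 1 place forward in the alphabet (wrapping around), then keep only the last 2 characters.
On "ppainter": the first step gives "qqbjoufs", and the second then gives "fs".

fs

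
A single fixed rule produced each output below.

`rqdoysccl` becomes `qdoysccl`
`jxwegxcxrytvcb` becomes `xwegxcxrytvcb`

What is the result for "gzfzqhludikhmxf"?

The transformation: delete the first character.
On "gzfzqhludikhmxf" that produces "zfzqhludikhmxf".

zfzqhludikhmxf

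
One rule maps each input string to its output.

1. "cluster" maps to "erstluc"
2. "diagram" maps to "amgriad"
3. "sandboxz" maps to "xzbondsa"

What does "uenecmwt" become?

In each case the input is transformed by: reverse the string, then swap each adjacent pair of characters (1↔2, 3↔4, ...).
"uenecmwt" → "twmceneu" → "wtcmneue".

wtcmneue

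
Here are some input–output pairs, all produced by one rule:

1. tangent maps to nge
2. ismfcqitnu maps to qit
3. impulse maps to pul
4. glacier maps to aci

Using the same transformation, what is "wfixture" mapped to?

xtu

Each output is the input with this applied: delete the last 2 characters, then keep only the last 3 characters.
For "wfixture", step one produces "wfixtu"; step two turns that into "xtu".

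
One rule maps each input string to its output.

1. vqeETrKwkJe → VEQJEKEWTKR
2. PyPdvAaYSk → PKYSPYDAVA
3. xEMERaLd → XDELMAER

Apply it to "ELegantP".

The transformation: take characters alternately from the front and the back (1st, last, 2nd, 2nd-last, ...), then convert every letter to uppercase.
For "ELegantP", step one produces "EPLtenga"; step two turns that into "EPLTENGA".
(Check on "PyPdvAaYSk": → "PkySPYdavA" → "PKYSPYDAVA" ✓)

EPLTENGA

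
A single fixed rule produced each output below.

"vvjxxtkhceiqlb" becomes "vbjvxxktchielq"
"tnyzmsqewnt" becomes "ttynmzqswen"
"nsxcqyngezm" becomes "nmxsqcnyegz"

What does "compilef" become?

cfmoipel

In each case the input is transformed by: move the last character to the front, then swap each adjacent pair of characters (1↔2, 3↔4, ...).
On "compilef": the first step gives "fcompile", and the second then gives "cfmoipel".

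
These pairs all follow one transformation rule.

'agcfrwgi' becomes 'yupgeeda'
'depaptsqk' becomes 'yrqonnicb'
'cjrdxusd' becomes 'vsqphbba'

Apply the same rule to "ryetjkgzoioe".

xwrpmmihgecc

The rule is to shift every letter 2 places backward in the alphabet (wrapping around), then sort the characters into reverse alphabetical order.
"ryetjkgzoioe" → "xwrpmmihgecc".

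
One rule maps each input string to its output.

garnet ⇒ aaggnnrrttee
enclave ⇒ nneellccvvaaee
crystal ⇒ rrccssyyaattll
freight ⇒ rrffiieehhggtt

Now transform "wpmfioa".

ppwwffmmooiiaa

In each case the input is transformed by: swap each adjacent pair of characters (1↔2, 3↔4, ...), then double every character.
Applying that to "wpmfioa" gives "ppwwffmmooiiaa".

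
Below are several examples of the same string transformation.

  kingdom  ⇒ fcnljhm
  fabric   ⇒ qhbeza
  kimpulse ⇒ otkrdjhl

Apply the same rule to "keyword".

vnqcjdx

The pattern: shift every letter 1 place backward in the alphabet (wrapping around), then move the first 3 characters to the end (rotate left by 3).
Working it through for "keyword": intermediate "jdxvnqc", final "vnqcjdx".
(Check on "fabric": → "ezaqhb" → "qhbeza" ✓)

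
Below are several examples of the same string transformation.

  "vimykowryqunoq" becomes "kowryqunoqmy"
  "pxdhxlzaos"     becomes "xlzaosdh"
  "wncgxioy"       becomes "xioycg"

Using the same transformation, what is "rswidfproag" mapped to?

In each case the input is transformed by: delete the first 2 characters, then move the first 2 characters to the end (rotate left by 2).
On "rswidfproag": the first step gives "widfproag", and the second then gives "dfproagwi".

dfproagwi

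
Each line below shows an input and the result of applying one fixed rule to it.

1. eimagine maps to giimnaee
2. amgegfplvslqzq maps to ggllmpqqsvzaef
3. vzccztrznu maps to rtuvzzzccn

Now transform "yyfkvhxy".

vxyyyfhk

What's happening: sort the characters into alphabetical order, then move the first 3 characters to the end (rotate left by 3).
Applying both steps to "yyfkvhxy": "fhkvxyyy", then "vxyyyfhk".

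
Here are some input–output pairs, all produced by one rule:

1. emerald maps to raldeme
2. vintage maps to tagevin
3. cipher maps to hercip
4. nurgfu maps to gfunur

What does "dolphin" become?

phindol

Each output is the input with this applied: move the first 3 characters to the end (rotate left by 3).
"dolphin" → "phindol".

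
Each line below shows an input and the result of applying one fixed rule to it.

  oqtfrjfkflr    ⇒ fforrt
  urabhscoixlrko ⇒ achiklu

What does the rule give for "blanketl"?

abkt

Looking at the pairs, the operation is to keep every other character starting from the first (positions 1st, 3rd, 5th, ...), then sort the characters into alphabetical order.
Applying both steps to "blanketl": "bakt", then "abkt".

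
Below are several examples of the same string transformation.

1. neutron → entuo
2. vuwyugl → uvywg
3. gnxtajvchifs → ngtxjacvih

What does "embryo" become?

What's happening: swap each adjacent pair of characters (1↔2, 3↔4, ...), then delete the last 2 characters.
On "embryo": the first step gives "merboy", and the second then gives "merb".

merb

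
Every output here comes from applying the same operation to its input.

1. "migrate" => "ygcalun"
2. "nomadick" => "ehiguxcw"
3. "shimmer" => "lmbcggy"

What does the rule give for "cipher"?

In each case the input is transformed by: move the last character to the front, then shift every letter 6 places backward in the alphabet (wrapping around).
For "cipher", step one produces "rciphe"; step two turns that into "lwcjby".

lwcjby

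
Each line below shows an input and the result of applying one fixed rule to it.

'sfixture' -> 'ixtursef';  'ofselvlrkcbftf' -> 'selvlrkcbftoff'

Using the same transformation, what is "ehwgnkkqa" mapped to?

wgnkkqeah

In each case the input is transformed by: swap the first and last characters, then move the first 2 characters to the end (rotate left by 2).
On "ehwgnkkqa" that produces "wgnkkqeah".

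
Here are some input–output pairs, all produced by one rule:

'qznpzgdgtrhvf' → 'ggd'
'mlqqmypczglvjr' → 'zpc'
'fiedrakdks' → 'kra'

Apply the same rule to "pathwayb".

ahw

Rule — take characters alternately from the front and the back (1st, last, 2nd, 2nd-last, ...), then keep only the last 3 characters.
For "pathwayb", step one produces "pbaytahw"; step two turns that into "ahw".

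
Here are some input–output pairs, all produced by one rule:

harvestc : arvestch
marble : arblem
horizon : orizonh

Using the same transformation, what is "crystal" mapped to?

rystalc

Looking at the pairs, the operation is to move the first character to the end.
Doing the same to "crystal": "rystalc".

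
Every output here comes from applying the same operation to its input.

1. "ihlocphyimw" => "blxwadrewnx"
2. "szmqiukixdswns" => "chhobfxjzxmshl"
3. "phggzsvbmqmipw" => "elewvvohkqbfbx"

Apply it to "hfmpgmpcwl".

Each output is the input with this applied: shift every letter 11 places backward in the alphabet (wrapping around), then move the last 2 characters to the front (rotate right by 2).
Working it through for "hfmpgmpcwl": intermediate "wubevberla", final "lawubevber".

lawubevber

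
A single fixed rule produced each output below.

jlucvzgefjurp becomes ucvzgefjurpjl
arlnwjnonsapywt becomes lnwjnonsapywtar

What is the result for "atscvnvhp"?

scvnvhpat

What's happening: move the first 2 characters to the end (rotate left by 2).
So "atscvnvhp" becomes "scvnvhpat".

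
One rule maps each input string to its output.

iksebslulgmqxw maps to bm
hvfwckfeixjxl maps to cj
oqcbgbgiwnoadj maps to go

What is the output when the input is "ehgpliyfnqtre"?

lt

The pattern: keep every other character starting from the first (positions 1st, 3rd, 5th, ...), then keep one character in every 3, starting at position 3 (positions 3rd, 6th, 9th, ...).
Starting from "ehgpliyfnqtre": after the first operation, "eglynte"; after the second, "lt".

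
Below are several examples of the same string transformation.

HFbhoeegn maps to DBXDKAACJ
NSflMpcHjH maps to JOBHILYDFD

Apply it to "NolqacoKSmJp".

The pattern: shift every letter 4 places backward in the alphabet (wrapping around), then convert every letter to uppercase.
Applying both steps to "NolqacoKSmJp": "JkhmwykGOiFl", then "JKHMWYKGOIFL".

JKHMWYKGOIFL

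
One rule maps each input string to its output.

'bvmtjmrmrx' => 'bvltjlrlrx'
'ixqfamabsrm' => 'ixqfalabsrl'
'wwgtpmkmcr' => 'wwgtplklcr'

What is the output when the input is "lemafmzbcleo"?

lelaflzbcleo

In each case the input is transformed by: replace every "m" with "l".
Doing the same to "lemafmzbcleo": "lelaflzbcleo".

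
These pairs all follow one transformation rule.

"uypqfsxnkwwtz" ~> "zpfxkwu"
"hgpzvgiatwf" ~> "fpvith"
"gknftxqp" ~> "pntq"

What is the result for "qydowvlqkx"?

What's happening: swap the first and last characters, then keep every other character starting from the first (positions 1st, 3rd, 5th, ...).
On "qydowvlqkx": the first step gives "xydowvlqkq", and the second then gives "xdwlk".

xdwlk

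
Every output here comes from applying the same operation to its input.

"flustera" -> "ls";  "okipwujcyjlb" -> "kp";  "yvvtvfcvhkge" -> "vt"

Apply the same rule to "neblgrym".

el

The rule is to keep every other character starting from the second (positions 2nd, 4th, 6th, ...), then keep only the first 2 characters.
Starting from "neblgrym": after the first operation, "elrm"; after the second, "el".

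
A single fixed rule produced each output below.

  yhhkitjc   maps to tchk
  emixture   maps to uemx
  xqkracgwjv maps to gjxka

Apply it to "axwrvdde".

dexr

In each case the input is transformed by: swap the front and back halves of the string, then keep every other character starting from the second (positions 2nd, 4th, 6th, ...).
On "axwrvdde" that produces "dexr".
(Check on "yhhkitjc": → "itjcyhhk" → "tchk" ✓)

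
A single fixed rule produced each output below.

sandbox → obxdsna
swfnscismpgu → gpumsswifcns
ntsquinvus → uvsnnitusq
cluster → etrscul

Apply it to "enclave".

The rule is to move the last 2 characters to the front (rotate right by 2), then take characters alternately from the front and the back (1st, last, 2nd, 2nd-last, ...).
On "enclave": the first step gives "veencla", and the second then gives "vaelecn".

vaelecn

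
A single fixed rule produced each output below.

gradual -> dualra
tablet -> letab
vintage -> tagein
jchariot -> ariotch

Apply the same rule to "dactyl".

Looking at the pairs, the operation is to delete the first character, then move the first 2 characters to the end (rotate left by 2).
For "dactyl", step one produces "actyl"; step two turns that into "tylac".
(Check on "vintage": → "intage" → "tagein" ✓)

tylac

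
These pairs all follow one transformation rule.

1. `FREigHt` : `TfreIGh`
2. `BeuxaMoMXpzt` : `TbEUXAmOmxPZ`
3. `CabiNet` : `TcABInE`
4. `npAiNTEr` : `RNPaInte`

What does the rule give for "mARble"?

The transformation: move the last character to the front, then flip the case of every letter.
On "mARble": the first step gives "emARbl", and the second then gives "EMarBL".
(Check on "BeuxaMoMXpzt": → "tBeuxaMoMXpz" → "TbEUXAmOmxPZ" ✓)

EMarBL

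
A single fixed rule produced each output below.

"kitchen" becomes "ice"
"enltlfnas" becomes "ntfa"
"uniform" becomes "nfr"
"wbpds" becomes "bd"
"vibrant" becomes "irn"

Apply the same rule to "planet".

lnt

Each output is the input with this applied: keep every other character starting from the second (positions 2nd, 4th, 6th, ...).
For "planet" the result is "lnt".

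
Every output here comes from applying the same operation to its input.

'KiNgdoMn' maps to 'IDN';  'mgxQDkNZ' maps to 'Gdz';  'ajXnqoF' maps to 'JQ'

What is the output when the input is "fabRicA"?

The pattern: flip the case of every letter, then keep one character in every 3, starting at position 2 (positions 2nd, 5th, 8th, ...).
"fabRicA" → "FABrICa" → "AI".

AI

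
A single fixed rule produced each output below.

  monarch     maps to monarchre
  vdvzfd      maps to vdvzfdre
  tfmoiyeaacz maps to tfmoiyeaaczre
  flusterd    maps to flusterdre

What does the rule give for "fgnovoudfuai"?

fgnovoudfuaire

What's happening: append "re".
So "fgnovoudfuai" becomes "fgnovoudfuaire".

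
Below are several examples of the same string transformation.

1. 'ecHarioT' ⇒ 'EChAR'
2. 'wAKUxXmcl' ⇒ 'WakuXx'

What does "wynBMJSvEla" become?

WYNbmjsV

Looking at the pairs, the operation is to delete the last 3 characters, then flip the case of every letter.
"wynBMJSvEla" → "wynBMJSv" → "WYNbmjsV".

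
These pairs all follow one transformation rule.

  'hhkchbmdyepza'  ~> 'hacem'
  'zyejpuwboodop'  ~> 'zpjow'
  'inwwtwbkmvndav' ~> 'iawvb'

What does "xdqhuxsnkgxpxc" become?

The transformation: keep one character in every 3, starting at position 1 (positions 1st, 4th, 7th, ...), then take characters alternately from the front and the back (1st, last, 2nd, 2nd-last, ...).
Starting from "xdqhuxsnkgxpxc": after the first operation, "xhsgx"; after the second, "xxhgs".

xxhgs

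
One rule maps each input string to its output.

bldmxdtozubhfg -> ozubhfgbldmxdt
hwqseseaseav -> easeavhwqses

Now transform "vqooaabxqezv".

bxqezvvqooaa

In each case the input is transformed by: swap the front and back halves of the string.
"vqooaabxqezv" → "bxqezvvqooaa".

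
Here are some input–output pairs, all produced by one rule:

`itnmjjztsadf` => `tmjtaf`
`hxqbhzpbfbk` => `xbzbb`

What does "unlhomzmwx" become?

nhmmx

Looking at the pairs, the operation is to keep every other character starting from the second (positions 2nd, 4th, 6th, ...).
On "unlhomzmwx" that produces "nhmmx".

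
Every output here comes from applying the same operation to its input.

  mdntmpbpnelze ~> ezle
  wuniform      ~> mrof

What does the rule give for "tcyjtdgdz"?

Rule — reverse the string, then keep only the first 4 characters.
For "tcyjtdgdz" the result is "zdgd".

zdgd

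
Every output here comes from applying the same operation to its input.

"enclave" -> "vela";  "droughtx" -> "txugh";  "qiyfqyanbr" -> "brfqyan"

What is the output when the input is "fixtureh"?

Looking at the pairs, the operation is to delete the first 3 characters, then move the last 2 characters to the front (rotate right by 2).
Doing the same to "fixtureh": "ehtur".
(Check on "droughtx": → "ughtx" → "txugh" ✓)

ehtur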